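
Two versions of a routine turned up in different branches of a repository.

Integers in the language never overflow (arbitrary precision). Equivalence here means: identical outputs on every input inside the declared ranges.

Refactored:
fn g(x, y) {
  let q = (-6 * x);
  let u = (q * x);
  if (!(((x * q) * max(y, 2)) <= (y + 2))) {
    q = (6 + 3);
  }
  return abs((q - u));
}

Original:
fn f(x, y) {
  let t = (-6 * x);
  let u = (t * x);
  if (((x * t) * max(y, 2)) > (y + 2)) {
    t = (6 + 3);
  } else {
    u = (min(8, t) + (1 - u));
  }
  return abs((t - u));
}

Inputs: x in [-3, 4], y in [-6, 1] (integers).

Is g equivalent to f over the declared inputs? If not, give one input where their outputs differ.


Take x=-3, y=-6.
f: t becomes 18; next u becomes -54; next (((x * t) * max(y, 2)) > (y + 2)) evaluates to false; next u becomes 63; next final value 45
g: q becomes 18; next u becomes -54; next (!(((x * q) * max(y, 2)) <= (y + 2))) evaluates to false; next final value 72
45 != 72, so the rewrite changes behavior.
verdict: not equivalent; witness: x=-3, y=-6


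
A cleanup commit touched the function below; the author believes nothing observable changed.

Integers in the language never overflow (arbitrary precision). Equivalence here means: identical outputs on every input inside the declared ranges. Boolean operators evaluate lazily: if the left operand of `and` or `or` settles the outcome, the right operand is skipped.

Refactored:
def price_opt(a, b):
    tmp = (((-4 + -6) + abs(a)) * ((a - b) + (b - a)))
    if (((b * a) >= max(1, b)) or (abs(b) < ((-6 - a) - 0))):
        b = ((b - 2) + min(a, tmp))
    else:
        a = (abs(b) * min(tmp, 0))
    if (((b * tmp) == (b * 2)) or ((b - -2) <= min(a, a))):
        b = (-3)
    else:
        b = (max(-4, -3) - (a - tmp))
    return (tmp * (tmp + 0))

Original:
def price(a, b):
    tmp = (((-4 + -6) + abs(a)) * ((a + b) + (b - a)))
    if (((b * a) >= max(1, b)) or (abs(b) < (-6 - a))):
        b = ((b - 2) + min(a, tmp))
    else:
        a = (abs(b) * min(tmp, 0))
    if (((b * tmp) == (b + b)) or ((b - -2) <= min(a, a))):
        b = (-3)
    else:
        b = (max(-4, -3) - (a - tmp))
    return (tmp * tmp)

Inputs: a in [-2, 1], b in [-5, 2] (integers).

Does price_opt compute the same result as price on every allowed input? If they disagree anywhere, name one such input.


These are not equivalent — on a=-2, b=-5 the outputs split (6400 vs 0).
price: tmp = 80; (((b * a) >= max(1, b)) or (abs(b) < (-6 - a))) -> true; b = -9; (((b * tmp) == (b + b)) or ((b - -2) <= min(a, a))) -> true; b = -3; return 6400
price_opt: tmp = 0; (((b * a) >= max(1, b)) or (abs(b) < ((-6 - a) - 0))) -> true; b = -9; (((b * tmp) == (b * 2)) or ((b - -2) <= min(a, a))) -> true; b = -3; return 0
verdict: not equivalent; witness: a=-2, b=-5


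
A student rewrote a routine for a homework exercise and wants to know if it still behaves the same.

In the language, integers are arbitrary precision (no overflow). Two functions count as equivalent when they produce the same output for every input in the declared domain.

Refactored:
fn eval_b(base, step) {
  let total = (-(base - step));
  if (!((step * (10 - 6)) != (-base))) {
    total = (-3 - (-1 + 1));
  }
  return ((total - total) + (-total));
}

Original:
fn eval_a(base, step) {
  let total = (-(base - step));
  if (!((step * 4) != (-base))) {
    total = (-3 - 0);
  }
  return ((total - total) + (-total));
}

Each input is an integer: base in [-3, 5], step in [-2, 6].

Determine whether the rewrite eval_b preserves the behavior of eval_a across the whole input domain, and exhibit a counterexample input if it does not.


Reading the diff, among the changes: constant usage differs; and arithmetic usage differs.
As a probe, take base=-3, step=6: eval_a runs total = 9; (!((step * 4) != (-base))) -> false; return -9; eval_b runs total = 9; (!((step * (10 - 6)) != (-base))) -> false; return -9; both end at -9.
Sweeping the whole domain (81 inputs) finds no disagreement.
verdict: equivalent


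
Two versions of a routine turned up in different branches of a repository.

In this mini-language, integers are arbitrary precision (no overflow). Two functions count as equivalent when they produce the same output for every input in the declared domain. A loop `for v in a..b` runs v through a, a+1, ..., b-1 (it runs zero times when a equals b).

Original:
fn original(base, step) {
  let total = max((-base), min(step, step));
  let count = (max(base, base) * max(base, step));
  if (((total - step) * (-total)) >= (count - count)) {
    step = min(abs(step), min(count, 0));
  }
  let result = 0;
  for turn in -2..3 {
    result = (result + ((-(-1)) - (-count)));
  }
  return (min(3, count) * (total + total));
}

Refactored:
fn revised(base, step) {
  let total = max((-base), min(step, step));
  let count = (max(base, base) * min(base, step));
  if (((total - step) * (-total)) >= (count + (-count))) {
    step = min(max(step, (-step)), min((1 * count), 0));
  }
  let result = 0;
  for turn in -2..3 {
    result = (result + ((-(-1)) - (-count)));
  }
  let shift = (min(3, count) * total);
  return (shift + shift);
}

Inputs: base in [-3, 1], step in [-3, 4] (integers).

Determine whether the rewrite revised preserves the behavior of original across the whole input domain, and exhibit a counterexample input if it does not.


Take base=-3, step=0.
original: total := 3 | count := 0 | (((total - step) * (-total)) >= (count - count)): false | result := 0 | iter turn=-2: | result := 1 | iter turn=-1: | result := 2 | iter turn=0: | result := 3 | iter turn=1: | result := 4 | iter turn=2: | result := 5 | result 0
revised: total := 3 | count := 9 | (((total - step) * (-total)) >= (count + (-count))): false | result := 0 | iter turn=-2: | result := 10 | iter turn=-1: | result := 20 | iter turn=0: | result := 30 | iter turn=1: | result := 40 | iter turn=2: | result := 50 | shift := 9 | result 18
0 against 18: the behavior changed.
verdict: not equivalent; witness: base=-3, step=0


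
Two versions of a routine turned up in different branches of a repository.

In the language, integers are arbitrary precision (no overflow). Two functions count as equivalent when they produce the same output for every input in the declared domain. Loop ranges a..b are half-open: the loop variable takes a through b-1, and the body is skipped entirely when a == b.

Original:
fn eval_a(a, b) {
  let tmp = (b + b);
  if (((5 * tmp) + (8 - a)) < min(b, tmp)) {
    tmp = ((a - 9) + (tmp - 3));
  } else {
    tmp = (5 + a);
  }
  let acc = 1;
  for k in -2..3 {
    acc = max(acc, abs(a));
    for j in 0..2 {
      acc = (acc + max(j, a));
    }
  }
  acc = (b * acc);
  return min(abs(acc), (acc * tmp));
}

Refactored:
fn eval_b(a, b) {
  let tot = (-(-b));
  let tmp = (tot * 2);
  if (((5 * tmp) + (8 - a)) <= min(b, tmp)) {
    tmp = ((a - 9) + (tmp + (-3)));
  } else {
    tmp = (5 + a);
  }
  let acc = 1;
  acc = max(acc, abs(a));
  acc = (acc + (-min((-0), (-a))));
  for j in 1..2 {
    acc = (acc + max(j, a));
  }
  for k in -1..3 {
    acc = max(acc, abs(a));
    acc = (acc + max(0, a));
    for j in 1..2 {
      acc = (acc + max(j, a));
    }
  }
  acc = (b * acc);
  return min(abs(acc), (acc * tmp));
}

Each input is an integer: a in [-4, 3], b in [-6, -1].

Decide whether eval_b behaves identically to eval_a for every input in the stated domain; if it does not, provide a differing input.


The rewrite breaks on a=0, b=-1, where the results are -30 and 6.
eval_a: tmp=-2, then (((5 * tmp) + (8 - a)) < min(b, tmp)) is false, then tmp=5, then acc=1, then (k=-2), then acc=1, then (j=0), then acc=1, then (j=1), then acc=2, then (k=-1), then acc=2, then (j=0), then acc=2, then (j=1), then acc=3, then (k=0), then acc=3, then (j=0), then acc=3, then (j=1), then acc=4, then (k=1), then acc=4, then (j=0), then acc=4, then (j=1), then acc=5, then (k=2), then acc=5, then (j=0), then acc=5, then (j=1), then acc=6, then acc=-6, then returns -30
eval_b: tot=-1, then tmp=-2, then (((5 * tmp) + (8 - a)) <= min(b, tmp)) is true, then tmp=-14, then acc=1, then acc=1, then acc=1, then (j=1), then acc=2, then (k=-1), then acc=2, then acc=2, then (j=1), then acc=3, then (k=0), then acc=3, then acc=3, then (j=1), then acc=4, then (k=1), then acc=4, then acc=4, then (j=1), then acc=5, then (k=2), then acc=5, then acc=5, then (j=1), then acc=6, then acc=-6, then returns 6
verdict: not equivalent; witness: a=0, b=-1


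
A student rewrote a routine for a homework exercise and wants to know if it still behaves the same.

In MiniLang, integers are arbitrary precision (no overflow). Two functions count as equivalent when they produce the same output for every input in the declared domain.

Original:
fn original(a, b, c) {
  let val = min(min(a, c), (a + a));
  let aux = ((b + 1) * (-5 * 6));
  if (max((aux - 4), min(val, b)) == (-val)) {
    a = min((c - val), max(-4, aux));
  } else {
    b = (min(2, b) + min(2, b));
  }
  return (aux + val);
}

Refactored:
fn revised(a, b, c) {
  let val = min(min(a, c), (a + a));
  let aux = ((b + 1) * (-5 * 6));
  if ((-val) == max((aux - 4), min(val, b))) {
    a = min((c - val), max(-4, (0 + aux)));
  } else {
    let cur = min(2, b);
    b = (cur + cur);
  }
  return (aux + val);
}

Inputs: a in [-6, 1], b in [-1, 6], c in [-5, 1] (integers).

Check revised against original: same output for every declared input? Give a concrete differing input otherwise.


Equivalent — the differences include arithmetic usage differs, local variable names differ, constant usage differs, statement counts differ, min/max/abs usage differs, yet no declared input distinguishes the two.
As a probe, take a=-3, b=3, c=-3: original runs val := -6 | aux := -120 | (max((aux - 4), min(val, b)) == (-val)): false | b := 4 | result -126; revised runs val := -6 | aux := -120 | ((-val) == max((aux - 4), min(val, b))): false | cur := 2 | b := 4 | result -126; both end at -126.
Every one of the 448 inputs gives matching results.
verdict: equivalent


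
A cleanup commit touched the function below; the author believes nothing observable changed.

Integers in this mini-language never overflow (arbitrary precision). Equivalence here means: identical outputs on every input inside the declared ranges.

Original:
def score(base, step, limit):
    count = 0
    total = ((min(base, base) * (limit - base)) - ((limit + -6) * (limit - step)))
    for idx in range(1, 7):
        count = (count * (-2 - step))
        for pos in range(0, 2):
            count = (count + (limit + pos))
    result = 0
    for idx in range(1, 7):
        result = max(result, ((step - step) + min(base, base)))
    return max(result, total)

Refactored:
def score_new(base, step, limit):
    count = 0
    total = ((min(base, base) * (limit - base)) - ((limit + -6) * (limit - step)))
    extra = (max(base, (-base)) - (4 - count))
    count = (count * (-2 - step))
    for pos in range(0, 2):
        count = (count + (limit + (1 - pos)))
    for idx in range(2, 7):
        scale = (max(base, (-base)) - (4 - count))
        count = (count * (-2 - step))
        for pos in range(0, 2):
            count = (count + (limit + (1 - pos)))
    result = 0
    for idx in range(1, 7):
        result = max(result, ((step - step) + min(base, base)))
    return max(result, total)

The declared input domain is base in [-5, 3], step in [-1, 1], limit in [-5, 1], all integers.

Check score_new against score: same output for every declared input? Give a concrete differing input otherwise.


Reading the diff, among the changes: min/max/abs usage differs, plus constant usage differs, plus arithmetic usage differs, plus local variable names differ, plus loop structure differs, plus statement counts differ.
Spot check at base=-3, step=1, limit=-5 — score: count=0, then total=-60, then (idx=1), then count=0, then (pos=0), then count=-5, then (pos=1), then count=-9, then (idx=2), then count=27, then (pos=0), then count=22, then (pos=1), then count=18, then (idx=3), then count=-54, then (pos=0), then count=-59, then (pos=1), then count=-63, then (idx=4), then count=189, then (pos=0), then count=184, then (pos=1), then count=180, then (idx=5), then count=-540, then (pos=0), then count=-545, then (pos=1), then count=-549, then (idx=6), then count=1647, then (pos=0), then count=1642, then (pos=1), then count=1638, then result=0, then (idx=1), then result=0, then (idx=2), then result=0, then (idx=3), then result=0, then (idx=4), then result=0, then (idx=5), then result=0, then (idx=6), then result=0, then returns 0. score_new: count=0, then total=-60, then extra=-1, then count=0, then (pos=0), then count=-4, then (pos=1), then count=-9, then (idx=2), then scale=-10, then count=27, then (pos=0), then count=23, then (pos=1), then count=18, then (idx=3), then scale=17, then count=-54, then (pos=0), then count=-58, then (pos=1), then count=-63, then (idx=4), then scale=-64, then count=189, then (pos=0), then count=185, then (pos=1), then count=180, then (idx=5), then scale=179, then count=-540, then (pos=0), then count=-544, then (pos=1), then count=-549, then (idx=6), then scale=-550, then count=1647, then (pos=0), then count=1643, then (pos=1), then count=1638, then result=0, then (idx=1), then result=0, then (idx=2), then result=0, then (idx=3), then result=0, then (idx=4), then result=0, then (idx=5), then result=0, then (idx=6), then result=0, then returns 0. Both give 0.
Every one of the 189 inputs gives matching results.
verdict: equivalent


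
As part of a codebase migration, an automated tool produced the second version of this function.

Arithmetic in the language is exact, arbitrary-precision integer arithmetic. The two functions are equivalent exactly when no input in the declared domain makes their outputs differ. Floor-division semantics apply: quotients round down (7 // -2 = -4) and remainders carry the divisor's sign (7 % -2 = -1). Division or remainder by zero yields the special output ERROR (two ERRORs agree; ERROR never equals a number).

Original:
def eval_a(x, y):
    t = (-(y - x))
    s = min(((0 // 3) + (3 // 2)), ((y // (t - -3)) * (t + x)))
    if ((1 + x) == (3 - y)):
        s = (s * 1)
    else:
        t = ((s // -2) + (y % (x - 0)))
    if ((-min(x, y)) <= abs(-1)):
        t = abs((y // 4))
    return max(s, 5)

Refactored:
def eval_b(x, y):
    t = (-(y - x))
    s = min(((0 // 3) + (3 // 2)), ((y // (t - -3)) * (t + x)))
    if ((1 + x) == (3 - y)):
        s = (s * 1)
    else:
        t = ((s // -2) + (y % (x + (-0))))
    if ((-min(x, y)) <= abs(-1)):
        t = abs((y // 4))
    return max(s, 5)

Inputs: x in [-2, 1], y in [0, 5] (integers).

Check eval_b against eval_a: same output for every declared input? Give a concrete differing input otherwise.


This is a faithful refactor — arithmetic usage differs, but the computed results match everywhere.
One worked example (x=1, y=3) — eval_a: t=-2, then s=-3, then ((1 + x) == (3 - y)) is false, then t=1, then ((-min(x, y)) <= abs(-1)) is true, then t=0, then returns 5; eval_b: t=-2, then s=-3, then ((1 + x) == (3 - y)) is false, then t=1, then ((-min(x, y)) <= abs(-1)) is true, then t=0, then returns 5; agreement on 5.
Checked all 24 inputs in the declared domain: the outputs agree on every one.
verdict: equivalent


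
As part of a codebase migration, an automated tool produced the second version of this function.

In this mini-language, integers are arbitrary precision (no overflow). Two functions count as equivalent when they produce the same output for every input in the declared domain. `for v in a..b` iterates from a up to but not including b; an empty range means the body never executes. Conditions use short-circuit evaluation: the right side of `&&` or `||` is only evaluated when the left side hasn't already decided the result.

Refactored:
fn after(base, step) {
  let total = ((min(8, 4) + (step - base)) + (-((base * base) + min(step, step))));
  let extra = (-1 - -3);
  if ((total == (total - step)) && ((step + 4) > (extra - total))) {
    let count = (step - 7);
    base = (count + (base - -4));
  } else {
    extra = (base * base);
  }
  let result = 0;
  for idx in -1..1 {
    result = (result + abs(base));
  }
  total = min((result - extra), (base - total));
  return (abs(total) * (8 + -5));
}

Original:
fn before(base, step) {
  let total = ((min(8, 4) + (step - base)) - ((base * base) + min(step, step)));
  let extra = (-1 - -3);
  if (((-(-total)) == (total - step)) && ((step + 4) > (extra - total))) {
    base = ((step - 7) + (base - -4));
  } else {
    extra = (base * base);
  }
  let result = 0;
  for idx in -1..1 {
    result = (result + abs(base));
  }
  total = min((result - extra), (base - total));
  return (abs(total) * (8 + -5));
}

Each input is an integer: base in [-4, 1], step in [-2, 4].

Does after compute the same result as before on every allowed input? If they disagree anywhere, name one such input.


The two are interchangeable: statement counts differ, local variable names differ, arithmetic usage differs, and every declared input agrees.
One worked example (base=-4, step=2) — before: total=-8, then extra=2, then (((-(-total)) == (total - step)) && ((step + 4) > (extra - total))) is false, then extra=16, then result=0, then (idx=-1), then result=4, then (idx=0), then result=8, then total=-8, then returns 24; after: total=-8, then extra=2, then ((total == (total - step)) && ((step + 4) > (extra - total))) is false, then extra=16, then result=0, then (idx=-1), then result=4, then (idx=0), then result=8, then total=-8, then returns 24; agreement on 24.
Every one of the 42 inputs gives matching results.
verdict: equivalent


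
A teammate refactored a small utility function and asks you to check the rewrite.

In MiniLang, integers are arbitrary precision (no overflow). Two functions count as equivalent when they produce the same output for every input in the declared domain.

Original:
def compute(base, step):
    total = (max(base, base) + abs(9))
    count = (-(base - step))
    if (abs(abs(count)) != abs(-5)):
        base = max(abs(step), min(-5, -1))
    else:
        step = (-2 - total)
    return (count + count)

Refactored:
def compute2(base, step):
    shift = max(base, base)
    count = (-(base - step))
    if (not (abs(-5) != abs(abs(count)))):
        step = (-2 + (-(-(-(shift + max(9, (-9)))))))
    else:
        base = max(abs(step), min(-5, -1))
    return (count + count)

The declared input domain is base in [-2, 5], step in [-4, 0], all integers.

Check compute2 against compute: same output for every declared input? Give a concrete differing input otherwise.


Although local variable names differ; boolean connective usage differs; arithmetic usage differs; min/max/abs usage differs; constant usage differs, 40/40 inputs agree.
verdict: equivalent


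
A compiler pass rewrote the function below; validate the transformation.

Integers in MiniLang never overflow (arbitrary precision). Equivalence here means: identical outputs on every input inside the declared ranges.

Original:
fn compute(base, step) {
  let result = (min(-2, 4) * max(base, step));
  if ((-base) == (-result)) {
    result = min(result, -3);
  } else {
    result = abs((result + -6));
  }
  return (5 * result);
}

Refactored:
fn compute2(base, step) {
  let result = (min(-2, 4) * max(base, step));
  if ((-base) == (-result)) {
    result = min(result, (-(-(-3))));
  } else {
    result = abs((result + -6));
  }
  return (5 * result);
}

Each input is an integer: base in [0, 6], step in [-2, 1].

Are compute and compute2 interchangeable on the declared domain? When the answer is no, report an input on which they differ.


The two are interchangeable: same computation, different form, and every declared input agrees.
One worked example (base=6, step=1) — compute: result becomes -12; next ((-base) == (-result)) evaluates to false; next result becomes 18; next final value 90; compute2: result becomes -12; next ((-base) == (-result)) evaluates to false; next result becomes 18; next final value 90; agreement on 90.
An exhaustive pass over the 28 declared inputs shows identical outputs.
verdict: equivalent


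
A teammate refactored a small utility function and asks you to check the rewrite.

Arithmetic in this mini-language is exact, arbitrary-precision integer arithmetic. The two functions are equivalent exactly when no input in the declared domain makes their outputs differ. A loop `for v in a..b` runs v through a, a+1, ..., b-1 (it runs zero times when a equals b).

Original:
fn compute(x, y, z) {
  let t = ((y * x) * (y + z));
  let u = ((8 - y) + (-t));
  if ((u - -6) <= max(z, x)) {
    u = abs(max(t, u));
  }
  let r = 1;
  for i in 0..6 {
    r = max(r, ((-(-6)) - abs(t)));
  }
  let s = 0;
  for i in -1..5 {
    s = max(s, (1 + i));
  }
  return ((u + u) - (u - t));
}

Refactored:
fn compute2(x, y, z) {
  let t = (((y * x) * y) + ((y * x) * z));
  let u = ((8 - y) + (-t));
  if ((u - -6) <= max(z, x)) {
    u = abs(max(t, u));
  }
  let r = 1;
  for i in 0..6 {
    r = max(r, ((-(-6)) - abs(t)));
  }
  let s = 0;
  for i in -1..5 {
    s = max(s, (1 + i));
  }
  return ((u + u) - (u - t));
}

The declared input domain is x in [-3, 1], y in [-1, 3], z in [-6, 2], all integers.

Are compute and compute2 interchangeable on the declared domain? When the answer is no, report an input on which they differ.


Comparing the listings, the differences include: arithmetic usage differs.
One worked example (x=-2, y=-1, z=-6) — compute: t=-14, then u=23, then ((u - -6) <= max(z, x)) is false, then r=1, then (i=0), then r=1, then (i=1), then r=1, then (i=2), then r=1, then (i=3), then r=1, then (i=4), then r=1, then (i=5), then r=1, then s=0, then (i=-1), then s=0, then (i=0), then s=1, then (i=1), then s=2, then (i=2), then s=3, then (i=3), then s=4, then (i=4), then s=5, then returns 9; compute2: t=-14, then u=23, then ((u - -6) <= max(z, x)) is false, then r=1, then (i=0), then r=1, then (i=1), then r=1, then (i=2), then r=1, then (i=3), then r=1, then (i=4), then r=1, then (i=5), then r=1, then s=0, then (i=-1), then s=0, then (i=0), then s=1, then (i=1), then s=2, then (i=2), then s=3, then (i=3), then s=4, then (i=4), then s=5, then returns 9; agreement on 9.
Every one of the 225 inputs gives matching results.
verdict: equivalent


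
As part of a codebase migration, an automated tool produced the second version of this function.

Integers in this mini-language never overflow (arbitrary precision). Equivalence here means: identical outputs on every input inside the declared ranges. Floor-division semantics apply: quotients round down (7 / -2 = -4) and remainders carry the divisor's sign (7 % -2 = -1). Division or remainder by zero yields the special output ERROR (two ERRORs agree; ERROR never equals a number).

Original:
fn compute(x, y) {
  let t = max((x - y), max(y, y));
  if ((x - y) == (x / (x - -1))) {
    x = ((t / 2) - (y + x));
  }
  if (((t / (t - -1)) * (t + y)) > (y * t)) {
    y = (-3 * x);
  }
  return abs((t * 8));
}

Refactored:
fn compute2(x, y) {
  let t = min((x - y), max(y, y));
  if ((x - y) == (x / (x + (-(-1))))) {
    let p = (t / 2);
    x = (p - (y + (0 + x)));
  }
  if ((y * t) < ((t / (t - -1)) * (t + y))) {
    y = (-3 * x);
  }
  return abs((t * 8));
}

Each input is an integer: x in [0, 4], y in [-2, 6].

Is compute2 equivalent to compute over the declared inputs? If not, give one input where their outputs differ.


Input x=0, y=-1: 8 from compute versus ERROR from compute2.
verdict: not equivalent; witness: x=0, y=-1


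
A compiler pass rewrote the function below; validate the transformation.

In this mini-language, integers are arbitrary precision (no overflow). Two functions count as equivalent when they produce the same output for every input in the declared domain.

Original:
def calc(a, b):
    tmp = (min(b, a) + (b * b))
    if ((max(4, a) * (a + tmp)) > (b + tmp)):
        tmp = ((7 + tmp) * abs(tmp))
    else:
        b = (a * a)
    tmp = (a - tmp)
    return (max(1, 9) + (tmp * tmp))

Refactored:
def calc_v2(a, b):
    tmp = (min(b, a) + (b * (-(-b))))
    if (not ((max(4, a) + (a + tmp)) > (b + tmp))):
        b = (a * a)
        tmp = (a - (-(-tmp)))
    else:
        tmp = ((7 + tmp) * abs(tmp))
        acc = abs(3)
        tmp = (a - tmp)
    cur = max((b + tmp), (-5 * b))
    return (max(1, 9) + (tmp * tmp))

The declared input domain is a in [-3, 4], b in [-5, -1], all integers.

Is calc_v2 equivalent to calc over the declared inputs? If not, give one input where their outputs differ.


Consider the input a=-3, b=-2.
calc: tmp=1, then ((max(4, a) * (a + tmp)) > (b + tmp)) is false, then b=9, then tmp=-4, then returns 25
calc_v2: tmp=1, then (not ((max(4, a) + (a + tmp)) > (b + tmp))) is false, then tmp=8, then acc=3, then tmp=-11, then cur=10, then returns 130
25 and 130 differ, so these are not the same function on this domain.
verdict: not equivalent; witness: a=-3, b=-2


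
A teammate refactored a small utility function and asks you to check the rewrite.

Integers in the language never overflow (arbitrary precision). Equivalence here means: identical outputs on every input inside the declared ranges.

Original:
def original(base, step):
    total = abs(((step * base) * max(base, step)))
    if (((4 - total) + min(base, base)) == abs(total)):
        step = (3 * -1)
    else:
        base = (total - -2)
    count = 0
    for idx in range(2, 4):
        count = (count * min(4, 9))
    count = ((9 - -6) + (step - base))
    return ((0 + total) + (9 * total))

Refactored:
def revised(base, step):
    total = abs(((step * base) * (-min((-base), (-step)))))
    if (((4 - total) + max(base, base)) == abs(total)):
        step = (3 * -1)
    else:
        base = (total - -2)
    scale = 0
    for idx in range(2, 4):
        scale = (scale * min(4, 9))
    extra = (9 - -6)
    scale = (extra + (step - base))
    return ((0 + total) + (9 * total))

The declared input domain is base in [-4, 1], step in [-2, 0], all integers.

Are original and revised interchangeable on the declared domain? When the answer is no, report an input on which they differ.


The suspicious edit (`min(base, base)` became `max(base, base)`) never changes the result for any input inside the declared domain.
Spot check at base=0, step=0 — original: total=0, then (((4 - total) + min(base, base)) == abs(total)) is false, then base=2, then count=0, then (idx=2), then count=0, then (idx=3), then count=0, then count=13, then returns 0. revised: total=0, then (((4 - total) + max(base, base)) == abs(total)) is false, then base=2, then scale=0, then (idx=2), then scale=0, then (idx=3), then scale=0, then extra=15, then scale=13, then returns 0. Both give 0.
Across all 18 domain points the two functions coincide.
verdict: equivalent


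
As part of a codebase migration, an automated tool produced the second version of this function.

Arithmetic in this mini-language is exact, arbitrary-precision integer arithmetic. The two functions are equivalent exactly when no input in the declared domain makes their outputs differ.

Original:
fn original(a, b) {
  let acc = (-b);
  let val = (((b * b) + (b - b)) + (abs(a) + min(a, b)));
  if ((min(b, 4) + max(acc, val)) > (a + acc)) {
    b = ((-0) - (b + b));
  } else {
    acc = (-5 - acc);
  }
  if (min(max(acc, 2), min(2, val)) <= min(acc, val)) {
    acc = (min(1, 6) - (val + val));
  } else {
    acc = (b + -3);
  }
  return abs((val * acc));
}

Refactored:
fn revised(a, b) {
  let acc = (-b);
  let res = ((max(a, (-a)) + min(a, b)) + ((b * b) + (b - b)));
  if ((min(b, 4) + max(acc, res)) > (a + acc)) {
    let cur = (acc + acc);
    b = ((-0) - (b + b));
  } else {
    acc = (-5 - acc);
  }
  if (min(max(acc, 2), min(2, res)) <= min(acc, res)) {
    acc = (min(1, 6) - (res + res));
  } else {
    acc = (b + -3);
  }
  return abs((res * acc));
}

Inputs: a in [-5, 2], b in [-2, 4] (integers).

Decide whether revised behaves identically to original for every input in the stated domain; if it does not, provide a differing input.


Comparing the listings, the differences include: arithmetic usage differs, and local variable names differ, and min/max/abs usage differs, and statement counts differ.
Tracing a=-1, b=3: original: acc := -3 | val := 9 | ((min(b, 4) + max(acc, val)) > (a + acc)): true | b := -6 | (min(max(acc, 2), min(2, val)) <= min(acc, val)): false | acc := -9 | result 81 | revised: acc := -3 | res := 9 | ((min(b, 4) + max(acc, res)) > (a + acc)): true | cur := -6 | b := -6 | (min(max(acc, 2), min(2, res)) <= min(acc, res)): false | acc := -9 | result 81 — matching result 81.
Checked all 56 inputs in the declared domain: the outputs agree on every one.
verdict: equivalent


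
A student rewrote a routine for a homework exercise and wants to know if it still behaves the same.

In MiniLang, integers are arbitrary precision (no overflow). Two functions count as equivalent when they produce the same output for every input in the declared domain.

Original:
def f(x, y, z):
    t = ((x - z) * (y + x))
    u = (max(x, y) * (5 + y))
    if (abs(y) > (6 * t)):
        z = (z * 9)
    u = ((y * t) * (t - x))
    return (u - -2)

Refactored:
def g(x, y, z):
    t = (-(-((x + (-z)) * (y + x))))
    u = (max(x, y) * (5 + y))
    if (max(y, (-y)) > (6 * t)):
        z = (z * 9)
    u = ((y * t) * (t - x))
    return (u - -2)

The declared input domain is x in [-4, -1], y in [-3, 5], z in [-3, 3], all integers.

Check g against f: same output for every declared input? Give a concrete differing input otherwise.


Reading the diff, among the changes: arithmetic usage differs; and min/max/abs usage differs.
Tracing x=-3, y=2, z=2: f: t becomes 5; next u becomes 14; next (abs(y) > (6 * t)) evaluates to false; next u becomes 80; next final value 82 | g: t becomes 5; next u becomes 14; next (max(y, (-y)) > (6 * t)) evaluates to false; next u becomes 80; next final value 82 — matching result 82.
An exhaustive pass over the 252 declared inputs shows identical outputs.
verdict: equivalent


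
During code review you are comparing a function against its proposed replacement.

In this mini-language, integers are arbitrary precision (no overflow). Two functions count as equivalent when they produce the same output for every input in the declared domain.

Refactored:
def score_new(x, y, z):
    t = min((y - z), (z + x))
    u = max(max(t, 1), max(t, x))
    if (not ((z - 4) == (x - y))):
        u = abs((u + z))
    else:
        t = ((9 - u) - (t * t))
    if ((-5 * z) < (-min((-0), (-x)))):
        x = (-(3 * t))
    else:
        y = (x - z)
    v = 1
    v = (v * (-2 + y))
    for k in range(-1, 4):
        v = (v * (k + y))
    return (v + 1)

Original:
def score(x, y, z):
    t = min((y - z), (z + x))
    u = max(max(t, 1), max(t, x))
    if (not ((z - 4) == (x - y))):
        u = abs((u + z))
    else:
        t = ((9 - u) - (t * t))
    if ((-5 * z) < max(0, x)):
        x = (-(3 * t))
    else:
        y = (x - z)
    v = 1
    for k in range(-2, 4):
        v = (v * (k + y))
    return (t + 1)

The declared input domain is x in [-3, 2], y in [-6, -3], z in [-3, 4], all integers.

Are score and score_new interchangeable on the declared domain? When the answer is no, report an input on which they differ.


The rewrite breaks on x=-3, y=-6, z=-3, where the results are -5 and 1.
score: t becomes -6; next u becomes 1; next (not ((z - 4) == (x - y))) evaluates to true; next u becomes 2; next ((-5 * z) < max(0, x)) evaluates to false; next y becomes 0; next v becomes 1; next at k=-2:; next v becomes -2; next at k=-1:; next v becomes 2; next at k=0:; next v becomes 0; next at k=1:; next v becomes 0; next at k=2:; next v becomes 0; next at k=3:; next v becomes 0; next final value -5
score_new: t becomes -6; next u becomes 1; next (not ((z - 4) == (x - y))) evaluates to true; next u becomes 2; next ((-5 * z) < (-min((-0), (-x)))) evaluates to false; next y becomes 0; next v becomes 1; next v becomes -2; next at k=-1:; next v becomes 2; next at k=0:; next v becomes 0; next at k=1:; next v becomes 0; next at k=2:; next v becomes 0; next at k=3:; next v becomes 0; next final value 1
verdict: not equivalent; witness: x=-3, y=-6, z=-3


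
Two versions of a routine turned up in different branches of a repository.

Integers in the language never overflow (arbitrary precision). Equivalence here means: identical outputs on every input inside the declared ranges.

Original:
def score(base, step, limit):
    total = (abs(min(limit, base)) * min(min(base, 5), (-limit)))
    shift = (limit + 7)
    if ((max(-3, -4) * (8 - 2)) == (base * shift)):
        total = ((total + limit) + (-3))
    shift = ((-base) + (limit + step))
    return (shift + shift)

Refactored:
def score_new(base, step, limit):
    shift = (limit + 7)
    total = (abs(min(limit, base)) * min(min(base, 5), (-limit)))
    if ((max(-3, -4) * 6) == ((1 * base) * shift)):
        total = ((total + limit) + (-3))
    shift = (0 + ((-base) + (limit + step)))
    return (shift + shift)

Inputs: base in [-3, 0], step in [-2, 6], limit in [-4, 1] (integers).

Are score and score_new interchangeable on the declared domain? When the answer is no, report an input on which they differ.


Behavior is preserved: although arithmetic usage differs; constant usage differs, the outputs never diverge.
One worked example (base=-2, step=0, limit=-3) — score: total = -6; shift = 4; ((max(-3, -4) * (8 - 2)) == (base * shift)) -> false; shift = -1; return -2; score_new: shift = 4; total = -6; ((max(-3, -4) * 6) == ((1 * base) * shift)) -> false; shift = -1; return -2; agreement on -2.
Across all 216 domain points the two functions coincide.
verdict: equivalent


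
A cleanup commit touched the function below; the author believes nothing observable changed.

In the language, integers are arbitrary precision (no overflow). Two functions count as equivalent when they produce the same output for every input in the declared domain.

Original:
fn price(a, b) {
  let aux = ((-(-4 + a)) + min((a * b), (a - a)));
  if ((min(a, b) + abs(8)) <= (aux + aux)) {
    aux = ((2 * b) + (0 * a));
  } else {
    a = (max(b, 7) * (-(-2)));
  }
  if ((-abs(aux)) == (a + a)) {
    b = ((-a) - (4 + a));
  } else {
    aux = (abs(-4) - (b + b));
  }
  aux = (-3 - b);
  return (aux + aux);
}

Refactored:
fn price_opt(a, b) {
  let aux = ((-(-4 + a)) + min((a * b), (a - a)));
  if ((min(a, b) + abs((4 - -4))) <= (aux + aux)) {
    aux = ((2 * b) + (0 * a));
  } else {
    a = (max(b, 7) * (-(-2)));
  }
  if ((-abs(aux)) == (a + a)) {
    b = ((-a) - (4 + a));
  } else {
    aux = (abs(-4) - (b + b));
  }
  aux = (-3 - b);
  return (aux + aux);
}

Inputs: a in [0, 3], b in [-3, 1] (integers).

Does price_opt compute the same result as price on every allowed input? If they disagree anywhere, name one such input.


Comparing the listings, the differences include: constant usage differs, arithmetic usage differs.
One worked example (a=2, b=-3) — price: aux=-4, then ((min(a, b) + abs(8)) <= (aux + aux)) is false, then a=14, then ((-abs(aux)) == (a + a)) is false, then aux=10, then aux=0, then returns 0; price_opt: aux=-4, then ((min(a, b) + abs((4 - -4))) <= (aux + aux)) is false, then a=14, then ((-abs(aux)) == (a + a)) is false, then aux=10, then aux=0, then returns 0; agreement on 0.
Across all 20 domain points the two functions coincide.
verdict: equivalent


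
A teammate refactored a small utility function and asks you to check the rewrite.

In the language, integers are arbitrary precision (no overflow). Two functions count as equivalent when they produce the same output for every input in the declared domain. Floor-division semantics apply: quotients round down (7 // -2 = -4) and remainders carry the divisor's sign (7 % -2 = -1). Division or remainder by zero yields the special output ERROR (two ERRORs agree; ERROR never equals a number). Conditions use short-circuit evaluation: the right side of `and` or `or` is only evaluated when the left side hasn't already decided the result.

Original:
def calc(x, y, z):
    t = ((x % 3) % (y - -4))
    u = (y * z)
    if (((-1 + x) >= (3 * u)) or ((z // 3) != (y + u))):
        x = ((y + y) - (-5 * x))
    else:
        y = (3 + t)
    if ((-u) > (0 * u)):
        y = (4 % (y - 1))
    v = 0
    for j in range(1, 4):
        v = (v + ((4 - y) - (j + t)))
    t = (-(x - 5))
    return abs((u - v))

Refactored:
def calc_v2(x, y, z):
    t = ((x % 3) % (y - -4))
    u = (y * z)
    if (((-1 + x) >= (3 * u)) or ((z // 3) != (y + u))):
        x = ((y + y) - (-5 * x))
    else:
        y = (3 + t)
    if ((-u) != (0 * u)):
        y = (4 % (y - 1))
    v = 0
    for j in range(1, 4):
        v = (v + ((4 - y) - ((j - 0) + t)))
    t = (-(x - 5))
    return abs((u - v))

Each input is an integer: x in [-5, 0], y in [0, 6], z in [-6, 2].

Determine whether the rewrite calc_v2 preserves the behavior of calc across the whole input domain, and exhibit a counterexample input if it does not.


Run the pair on x=-5, y=1, z=1.
calc: t=1, then u=1, then (((-1 + x) >= (3 * u)) or ((z // 3) != (y + u))) is true, then x=-23, then ((-u) > (0 * u)) is false, then v=0, then (j=1), then v=1, then (j=2), then v=1, then (j=3), then v=0, then t=28, then returns 1
calc_v2: t=1, then u=1, then (((-1 + x) >= (3 * u)) or ((z // 3) != (y + u))) is true, then x=-23, then ((-u) != (0 * u)) is true, then a zero divisor aborts: ERROR
1 against ERROR: the behavior changed.
verdict: not equivalent; witness: x=-5, y=1, z=1


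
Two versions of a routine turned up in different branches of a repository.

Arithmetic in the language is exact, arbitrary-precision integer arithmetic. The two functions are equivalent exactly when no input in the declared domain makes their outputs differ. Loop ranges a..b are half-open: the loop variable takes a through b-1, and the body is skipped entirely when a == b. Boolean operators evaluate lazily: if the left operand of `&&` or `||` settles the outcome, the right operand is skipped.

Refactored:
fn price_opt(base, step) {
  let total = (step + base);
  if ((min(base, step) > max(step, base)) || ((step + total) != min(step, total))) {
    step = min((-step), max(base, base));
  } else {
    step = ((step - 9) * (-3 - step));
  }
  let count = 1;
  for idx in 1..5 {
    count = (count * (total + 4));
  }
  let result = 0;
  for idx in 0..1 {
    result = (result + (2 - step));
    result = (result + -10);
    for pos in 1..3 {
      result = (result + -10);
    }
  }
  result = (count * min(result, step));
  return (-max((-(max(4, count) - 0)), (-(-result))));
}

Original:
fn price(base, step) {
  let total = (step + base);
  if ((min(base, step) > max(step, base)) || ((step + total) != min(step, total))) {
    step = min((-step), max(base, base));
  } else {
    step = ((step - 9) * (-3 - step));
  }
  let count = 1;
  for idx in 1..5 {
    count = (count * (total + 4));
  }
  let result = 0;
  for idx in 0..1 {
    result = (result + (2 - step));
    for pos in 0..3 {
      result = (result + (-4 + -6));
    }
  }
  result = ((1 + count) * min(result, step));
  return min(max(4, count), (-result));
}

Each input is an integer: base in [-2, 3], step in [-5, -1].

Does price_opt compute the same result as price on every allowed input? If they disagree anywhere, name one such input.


Input base=-2, step=-2: 4 from price versus 0 from price_opt.
verdict: not equivalent; witness: base=-2, step=-2


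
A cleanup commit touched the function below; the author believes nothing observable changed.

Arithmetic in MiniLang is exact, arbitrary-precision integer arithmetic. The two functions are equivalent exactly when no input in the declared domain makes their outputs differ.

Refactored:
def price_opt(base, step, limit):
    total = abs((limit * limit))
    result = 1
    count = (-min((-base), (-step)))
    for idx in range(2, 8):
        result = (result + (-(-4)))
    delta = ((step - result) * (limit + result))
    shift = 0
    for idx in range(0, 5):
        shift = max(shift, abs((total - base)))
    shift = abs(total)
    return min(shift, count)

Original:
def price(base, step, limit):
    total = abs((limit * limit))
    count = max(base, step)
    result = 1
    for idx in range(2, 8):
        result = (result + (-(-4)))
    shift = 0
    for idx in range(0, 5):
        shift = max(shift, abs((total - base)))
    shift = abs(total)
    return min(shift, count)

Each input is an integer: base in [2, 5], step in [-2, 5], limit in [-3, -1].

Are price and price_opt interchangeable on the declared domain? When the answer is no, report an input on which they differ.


Behavior is preserved: although statement counts differ; also min/max/abs usage differs; also arithmetic usage differs; also local variable names differ, the outputs never diverge.
Tracing base=2, step=1, limit=-3: price: total becomes 9; next count becomes 2; next result becomes 1; next at idx=2:; next result becomes 5; next at idx=3:; next result becomes 9; next at idx=4:; next result becomes 13; next at idx=5:; next result becomes 17; next at idx=6:; next result becomes 21; next at idx=7:; next result becomes 25; next shift becomes 0; next at idx=0:; next shift becomes 7; next at idx=1:; next shift becomes 7; next at idx=2:; next shift becomes 7; next at idx=3:; next shift becomes 7; next at idx=4:; next shift becomes 7; next shift becomes 9; next final value 2 | price_opt: total becomes 9; next result becomes 1; next count becomes 2; next at idx=2:; next result becomes 5; next at idx=3:; next result becomes 9; next at idx=4:; next result becomes 13; next at idx=5:; next result becomes 17; next at idx=6:; next result becomes 21; next at idx=7:; next result becomes 25; next delta becomes -528; next shift becomes 0; next at idx=0:; next shift becomes 7; next at idx=1:; next shift becomes 7; next at idx=2:; next shift becomes 7; next at idx=3:; next shift becomes 7; next at idx=4:; next shift becomes 7; next shift becomes 9; next final value 2 — matching result 2.
Sweeping the whole domain (96 inputs) finds no disagreement.
verdict: equivalent
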